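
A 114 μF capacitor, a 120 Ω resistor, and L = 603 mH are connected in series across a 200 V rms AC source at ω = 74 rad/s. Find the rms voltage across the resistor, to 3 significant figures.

X_L = ωL = 44.6 Ω
X_C = 1/(ωC) = 119 Ω
Net reactance X = X_L − X_C = -73.9 Ω
Z = 120 − j73.9 Ω
|Z| = √(120² + 73.9²) = 141 Ω
I = V/|Z| = 1.42 A
V_R = I·|Z_R| = 1.42 × 120 = 170 V

170 V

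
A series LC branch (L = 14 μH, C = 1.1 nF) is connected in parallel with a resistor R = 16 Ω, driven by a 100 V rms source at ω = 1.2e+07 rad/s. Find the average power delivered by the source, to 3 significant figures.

625 W

X_L = ωL = 168 Ω
X_C = 1/(ωC) = 75.8 Ω
Branch 1: Z₁ = R = 16.0 Ω
Branch 2 (series LC): Z₂ = j(X_L − X_C) = j92.2 Ω
Parallel: Z = Z₁Z₂/(Z₁+Z₂), |Z| = 15.8 Ω, ∠Z = 9.84°
I = V/|Z| = 6.34 A
P = VI cos φ = 100 × 6.34 × cos(9.84°) = 625 W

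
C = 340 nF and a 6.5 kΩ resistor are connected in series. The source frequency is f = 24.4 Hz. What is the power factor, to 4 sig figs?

ω = 2πf = 153.3 rad/s
X_C = 1/(ωC) = 19180 Ω
Z = 6500 − j19180 Ω
|Z| = √(6500² + 19180²) = 20260 Ω
∠Z = arctan(-19180/6500) = -71.28°
cos φ = cos(-71.28°) = 0.3209

0.3209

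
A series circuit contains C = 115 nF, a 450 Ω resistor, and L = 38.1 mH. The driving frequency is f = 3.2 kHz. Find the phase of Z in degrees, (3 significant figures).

36.5°

ω = 2πf = 20110 rad/s
X_L = ωL = 766 Ω
X_C = 1/(ωC) = 432 Ω
Net reactance X = X_L − X_C = 334 Ω
Z = 450 + j334 Ω
|Z| = √(450² + 334²) = 560 Ω
∠Z = arctan(334/450) = 36.5°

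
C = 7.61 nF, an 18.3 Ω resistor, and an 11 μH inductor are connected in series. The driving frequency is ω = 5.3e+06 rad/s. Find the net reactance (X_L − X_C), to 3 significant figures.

33.5 Ω

X_L = ωL = 58.3 Ω
X_C = 1/(ωC) = 24.8 Ω
X = 58.3 − 24.8 = 33.5 Ω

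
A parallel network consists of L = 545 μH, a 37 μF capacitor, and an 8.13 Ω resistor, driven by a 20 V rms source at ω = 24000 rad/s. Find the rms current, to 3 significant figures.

X_L = ωL = 13.1 Ω
X_C = 1/(ωC) = 1.13 Ω
Parallel: admittances add. Y = 1/R + 1/(jωL) + jωC
Y = (0.123 + j0.812) S
|Y| = 0.821 S → |Z| = 1/|Y| = 1.22 Ω, ∠Z = −∠Y = -81.4°
I = V/|Z| = 20/1.22 = 16.4 A

16.4 A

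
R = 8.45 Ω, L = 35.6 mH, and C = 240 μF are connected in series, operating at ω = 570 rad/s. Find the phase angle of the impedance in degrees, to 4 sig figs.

56.94°

X_L = ωL = 20.29 Ω
X_C = 1/(ωC) = 7.310 Ω
Net reactance X = X_L − X_C = 12.98 Ω
Z = 8.450 + j12.98 Ω
|Z| = √(8.450² + 12.98²) = 15.49 Ω
∠Z = arctan(12.98/8.450) = 56.94°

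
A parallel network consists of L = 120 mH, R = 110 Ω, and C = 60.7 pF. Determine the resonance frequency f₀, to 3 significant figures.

59.0 kHz

ω₀ = 1/√(LC) = 1/√(0.12 × 6.07e-11) = 370500 rad/s
f₀ = ω₀/(2π) = 59.0 kHz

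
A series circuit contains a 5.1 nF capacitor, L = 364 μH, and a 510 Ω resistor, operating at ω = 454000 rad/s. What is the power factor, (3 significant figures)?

X_L = ωL = 165 Ω
X_C = 1/(ωC) = 432 Ω
Net reactance X = X_L − X_C = -267 Ω
Z = 510 − j267 Ω
|Z| = √(510² + 267²) = 575 Ω
∠Z = arctan(-267/510) = -27.6°
cos φ = cos(-27.6°) = 0.886

0.886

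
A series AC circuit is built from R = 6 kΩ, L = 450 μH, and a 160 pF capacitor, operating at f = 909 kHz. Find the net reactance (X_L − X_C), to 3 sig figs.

1480 Ω

ω = 2πf = 5.711e+06 rad/s
X_L = ωL = 2570 Ω
X_C = 1/(ωC) = 1090 Ω
X = 2570 − 1090 = 1480 Ω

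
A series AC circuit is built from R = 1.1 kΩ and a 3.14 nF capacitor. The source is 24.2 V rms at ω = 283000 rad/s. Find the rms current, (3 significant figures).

X_C = 1/(ωC) = 1130 Ω
Z = 1100 − j1130 Ω
|Z| = √(1100² + 1130²) = 1570 Ω
I = V/|Z| = 24.2/1570 = 15.4 mA

15.4 mA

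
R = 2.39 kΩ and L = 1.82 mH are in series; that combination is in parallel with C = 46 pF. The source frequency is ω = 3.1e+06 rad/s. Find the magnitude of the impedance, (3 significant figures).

15600 Ω

X_L = ωL = 5640 Ω
X_C = 1/(ωC) = 7010 Ω
Branch 1 (R+jX_L): Z₁ = 2390 + j5640 Ω, |Z₁| = 6130 Ω
Branch 2 (−jX_C): Z₂ = −j7010 Ω
Parallel: Z = Z₁Z₂/(Z₁+Z₂), |Z| = 15600 Ω, ∠Z = 6.88°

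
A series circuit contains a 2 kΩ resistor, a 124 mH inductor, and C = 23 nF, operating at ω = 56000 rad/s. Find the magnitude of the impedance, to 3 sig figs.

X_L = ωL = 6940 Ω
X_C = 1/(ωC) = 776 Ω
Net reactance X = X_L − X_C = 6170 Ω
Z = 2000 + j6170 Ω
|Z| = √(2000² + 6170²) = 6480 Ω

6480 Ω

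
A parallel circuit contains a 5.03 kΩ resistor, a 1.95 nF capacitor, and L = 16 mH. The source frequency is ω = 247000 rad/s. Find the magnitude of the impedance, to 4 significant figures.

X_L = ωL = 3952 Ω
X_C = 1/(ωC) = 2076 Ω
Parallel: admittances add. Y = 1/R + 1/(jωL) + jωC
Y = (0.0001988 + j0.0002286) S
|Y| = 0.0003030 S → |Z| = 1/|Y| = 3301 Ω, ∠Z = −∠Y = -48.99°

3301 Ω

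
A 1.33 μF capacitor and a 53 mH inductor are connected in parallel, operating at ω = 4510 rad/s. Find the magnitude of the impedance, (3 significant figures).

X_L = ωL = 239 Ω
X_C = 1/(ωC) = 167 Ω
Parallel: admittances add. Y = 1/(jωL) + jωC
Y = (0 + j0.00181) S
|Y| = 0.00181 S → |Z| = 1/|Y| = 551 Ω, ∠Z = −∠Y = -90.0°

551 Ω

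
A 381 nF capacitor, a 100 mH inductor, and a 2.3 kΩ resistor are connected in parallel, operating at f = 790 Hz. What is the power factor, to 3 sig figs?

ω = 2πf = 4964 rad/s
X_L = ωL = 496 Ω
X_C = 1/(ωC) = 529 Ω
Parallel: admittances add. Y = 1/R + 1/(jωL) + jωC
Y = (0.000435 − j0.000123) S
|Y| = 0.000452 S → |Z| = 1/|Y| = 2210 Ω, ∠Z = −∠Y = 15.9°
cos φ = cos(15.9°) = 0.962

0.962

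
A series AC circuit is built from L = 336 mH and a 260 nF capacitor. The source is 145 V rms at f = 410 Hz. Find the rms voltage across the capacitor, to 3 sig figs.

ω = 2πf = 2576 rad/s
X_L = ωL = 866 Ω
X_C = 1/(ωC) = 1490 Ω
Net reactance X = X_L − X_C = -627 Ω
Z = − j627 Ω
|Z| = √(0² + 627²) = 627 Ω
I = V/|Z| = 231 mA
V_C = I·|Z_C| = 0.231 × 1490 = 345 V

345 V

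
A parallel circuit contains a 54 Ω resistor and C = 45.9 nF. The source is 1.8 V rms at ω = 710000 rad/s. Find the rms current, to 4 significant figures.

67.47 mA

X_C = 1/(ωC) = 30.69 Ω
Parallel: admittances add. Y = 1/R + jωC
Y = (0.01852 + j0.03259) S
|Y| = 0.03748 S → |Z| = 1/|Y| = 26.68 Ω, ∠Z = −∠Y = -60.39°
I = V/|Z| = 1.8/26.68 = 67.47 mA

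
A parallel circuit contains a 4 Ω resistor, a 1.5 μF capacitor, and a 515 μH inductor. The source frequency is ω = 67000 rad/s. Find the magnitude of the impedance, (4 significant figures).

3.846 Ω

X_L = ωL = 34.51 Ω
X_C = 1/(ωC) = 9.950 Ω
Parallel: admittances add. Y = 1/R + 1/(jωL) + jωC
Y = (0.2500 + j0.07152) S
|Y| = 0.2600 S → |Z| = 1/|Y| = 3.846 Ω, ∠Z = −∠Y = -15.96°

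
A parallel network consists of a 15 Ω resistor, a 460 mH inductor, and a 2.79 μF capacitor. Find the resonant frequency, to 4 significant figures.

140.5 Hz

ω₀ = 1/√(LC) = 1/√(0.46 × 2.79e-06) = 882.7 rad/s
f₀ = ω₀/(2π) = 140.5 Hz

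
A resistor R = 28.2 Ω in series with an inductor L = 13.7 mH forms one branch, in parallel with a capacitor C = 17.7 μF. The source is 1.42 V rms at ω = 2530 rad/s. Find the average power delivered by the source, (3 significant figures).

X_L = ωL = 34.7 Ω
X_C = 1/(ωC) = 22.3 Ω
Branch 1 (R+jX_L): Z₁ = 28.2 + j34.7 Ω, |Z₁| = 44.7 Ω
Branch 2 (−jX_C): Z₂ = −j22.3 Ω
Parallel: Z = Z₁Z₂/(Z₁+Z₂), |Z| = 32.4 Ω, ∠Z = -62.7°
I = V/|Z| = 43.8 mA
P = VI cos φ = 1.42 × 0.0438 × cos(-62.7°) = 28.5 mW

28.5 mW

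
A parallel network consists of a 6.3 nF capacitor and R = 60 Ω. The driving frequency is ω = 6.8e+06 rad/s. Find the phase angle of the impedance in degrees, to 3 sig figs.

-68.7°

X_C = 1/(ωC) = 23.3 Ω
Parallel: admittances add. Y = 1/R + jωC
Y = (0.0167 + j0.0428) S
|Y| = 0.0460 S → |Z| = 1/|Y| = 21.8 Ω, ∠Z = −∠Y = -68.7°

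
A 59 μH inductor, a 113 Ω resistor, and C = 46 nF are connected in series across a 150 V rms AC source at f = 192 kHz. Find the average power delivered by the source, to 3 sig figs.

ω = 2πf = 1.206e+06 rad/s
X_L = ωL = 71.2 Ω
X_C = 1/(ωC) = 18.0 Ω
Net reactance X = X_L − X_C = 53.2 Ω
Z = 113 + j53.2 Ω
|Z| = √(113² + 53.2²) = 125 Ω
∠Z = arctan(53.2/113) = 25.2°
I = V/|Z| = 1.20 A
P = VI cos φ = 150 × 1.20 × cos(25.2°) = 163 W

163 W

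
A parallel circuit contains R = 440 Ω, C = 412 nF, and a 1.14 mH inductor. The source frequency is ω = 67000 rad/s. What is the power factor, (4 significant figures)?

0.1547

X_L = ωL = 76.38 Ω
X_C = 1/(ωC) = 36.23 Ω
Parallel: admittances add. Y = 1/R + 1/(jωL) + jωC
Y = (0.002273 + j0.01451) S
|Y| = 0.01469 S → |Z| = 1/|Y| = 68.08 Ω, ∠Z = −∠Y = -81.10°
cos φ = cos(-81.10°) = 0.1547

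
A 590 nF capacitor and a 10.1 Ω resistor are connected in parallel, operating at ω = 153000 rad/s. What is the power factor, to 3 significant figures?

X_C = 1/(ωC) = 11.1 Ω
Parallel: admittances add. Y = 1/R + jωC
Y = (0.0990 + j0.0903) S
|Y| = 0.134 S → |Z| = 1/|Y| = 7.46 Ω, ∠Z = −∠Y = -42.4°
cos φ = cos(-42.4°) = 0.739

0.739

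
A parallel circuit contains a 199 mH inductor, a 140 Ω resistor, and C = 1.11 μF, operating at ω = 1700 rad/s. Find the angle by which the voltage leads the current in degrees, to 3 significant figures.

X_L = ωL = 338 Ω
X_C = 1/(ωC) = 530 Ω
Parallel: admittances add. Y = 1/R + 1/(jωL) + jωC
Y = (0.00714 − j0.00107) S
|Y| = 0.00722 S → |Z| = 1/|Y| = 138 Ω, ∠Z = −∠Y = 8.51°

8.51°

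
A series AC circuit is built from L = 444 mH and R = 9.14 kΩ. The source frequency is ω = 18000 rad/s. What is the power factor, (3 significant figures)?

X_L = ωL = 7990 Ω
Z = 9140 + j7990 Ω
|Z| = √(9140² + 7990²) = 12100 Ω
∠Z = arctan(7990/9140) = 41.2°
cos φ = cos(41.2°) = 0.753

0.753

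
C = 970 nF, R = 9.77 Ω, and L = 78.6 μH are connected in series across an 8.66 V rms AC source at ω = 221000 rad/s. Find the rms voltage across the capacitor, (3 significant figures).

X_L = ωL = 17.4 Ω
X_C = 1/(ωC) = 4.66 Ω
Net reactance X = X_L − X_C = 12.7 Ω
Z = 9.77 + j12.7 Ω
|Z| = √(9.77² + 12.7²) = 16.0 Ω
I = V/|Z| = 540 mA
V_C = I·|Z_C| = 0.540 × 4.66 = 2.52 V

2.52 V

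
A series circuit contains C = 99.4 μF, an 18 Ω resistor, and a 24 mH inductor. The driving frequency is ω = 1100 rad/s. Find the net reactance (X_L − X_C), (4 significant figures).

17.25 Ω

X_L = ωL = 26.40 Ω
X_C = 1/(ωC) = 9.146 Ω
X = 26.40 − 9.146 = 17.25 Ω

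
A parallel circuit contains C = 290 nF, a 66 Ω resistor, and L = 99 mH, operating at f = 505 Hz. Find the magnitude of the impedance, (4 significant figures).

ω = 2πf = 3173 rad/s
X_L = ωL = 314.1 Ω
X_C = 1/(ωC) = 1087 Ω
Parallel: admittances add. Y = 1/R + 1/(jωL) + jωC
Y = (0.01515 − j0.002263) S
|Y| = 0.01532 S → |Z| = 1/|Y| = 65.28 Ω, ∠Z = −∠Y = 8.496°

65.28 Ω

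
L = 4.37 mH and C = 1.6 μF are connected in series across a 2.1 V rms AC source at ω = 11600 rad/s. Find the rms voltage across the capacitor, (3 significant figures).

X_L = ωL = 50.7 Ω
X_C = 1/(ωC) = 53.9 Ω
Net reactance X = X_L − X_C = -3.19 Ω
Z = − j3.19 Ω
|Z| = √(0² + 3.19²) = 3.19 Ω
I = V/|Z| = 659 mA
V_C = I·|Z_C| = 0.659 × 53.9 = 35.5 V

35.5 V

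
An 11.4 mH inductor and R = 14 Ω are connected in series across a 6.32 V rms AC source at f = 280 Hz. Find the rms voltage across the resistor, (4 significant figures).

3.617 V

ω = 2πf = 1759 rad/s
X_L = ωL = 20.06 Ω
Z = 14.00 + j20.06 Ω
|Z| = √(14.00² + 20.06²) = 24.46 Ω
I = V/|Z| = 258.4 mA
V_R = I·|Z_R| = 0.2584 × 14.00 = 3.617 V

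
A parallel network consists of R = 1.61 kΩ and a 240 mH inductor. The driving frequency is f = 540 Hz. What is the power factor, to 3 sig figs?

ω = 2πf = 3393 rad/s
X_L = ωL = 814 Ω
Parallel: admittances add. Y = 1/R + 1/(jωL)
Y = (0.000621 − j0.00123) S
|Y| = 0.00138 S → |Z| = 1/|Y| = 727 Ω, ∠Z = −∠Y = 63.2°
cos φ = cos(63.2°) = 0.451

0.451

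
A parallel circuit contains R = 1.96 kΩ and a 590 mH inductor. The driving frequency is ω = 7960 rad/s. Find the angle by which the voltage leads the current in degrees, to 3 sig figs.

22.7°

X_L = ωL = 4700 Ω
Parallel: admittances add. Y = 1/R + 1/(jωL)
Y = (0.000510 − j0.000213) S
|Y| = 0.000553 S → |Z| = 1/|Y| = 1810 Ω, ∠Z = −∠Y = 22.7°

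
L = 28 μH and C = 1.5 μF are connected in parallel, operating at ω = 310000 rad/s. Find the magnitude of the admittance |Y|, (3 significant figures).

X_L = ωL = 8.68 Ω
X_C = 1/(ωC) = 2.15 Ω
Parallel: admittances add. Y = 1/(jωL) + jωC
Y = (0 + j0.350) S
|Y| = 0.350 S → |Z| = 1/|Y| = 2.86 Ω, ∠Z = −∠Y = -90.0°

350 mS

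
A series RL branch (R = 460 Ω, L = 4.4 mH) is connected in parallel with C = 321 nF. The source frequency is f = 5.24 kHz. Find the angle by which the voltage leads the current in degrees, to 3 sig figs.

-78.8°

ω = 2πf = 32920 rad/s
X_L = ωL = 145 Ω
X_C = 1/(ωC) = 94.6 Ω
Branch 1 (R+jX_L): Z₁ = 460 + j145 Ω, |Z₁| = 482 Ω
Branch 2 (−jX_C): Z₂ = −j94.6 Ω
Parallel: Z = Z₁Z₂/(Z₁+Z₂), |Z| = 98.6 Ω, ∠Z = -78.8°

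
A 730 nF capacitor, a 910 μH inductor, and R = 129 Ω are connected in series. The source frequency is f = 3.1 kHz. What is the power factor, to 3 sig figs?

ω = 2πf = 19480 rad/s
X_L = ωL = 17.7 Ω
X_C = 1/(ωC) = 70.3 Ω
Net reactance X = X_L − X_C = -52.6 Ω
Z = 129 − j52.6 Ω
|Z| = √(129² + 52.6²) = 139 Ω
∠Z = arctan(-52.6/129) = -22.2°
cos φ = cos(-22.2°) = 0.926

0.926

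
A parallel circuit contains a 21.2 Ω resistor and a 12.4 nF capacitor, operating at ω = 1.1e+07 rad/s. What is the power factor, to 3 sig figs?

0.327

X_C = 1/(ωC) = 7.33 Ω
Parallel: admittances add. Y = 1/R + jωC
Y = (0.0472 + j0.136) S
|Y| = 0.144 S → |Z| = 1/|Y| = 6.93 Ω, ∠Z = −∠Y = -70.9°
cos φ = cos(-70.9°) = 0.327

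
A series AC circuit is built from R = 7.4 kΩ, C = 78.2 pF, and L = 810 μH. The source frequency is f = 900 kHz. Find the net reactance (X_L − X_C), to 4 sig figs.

ω = 2πf = 5.655e+06 rad/s
X_L = ωL = 4580 Ω
X_C = 1/(ωC) = 2261 Ω
X = 4580 − 2261 = 2319 Ω

2319 Ω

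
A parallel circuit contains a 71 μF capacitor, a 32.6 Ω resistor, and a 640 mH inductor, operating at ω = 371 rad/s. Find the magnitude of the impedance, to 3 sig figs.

26.4 Ω

X_L = ωL = 237 Ω
X_C = 1/(ωC) = 38.0 Ω
Parallel: admittances add. Y = 1/R + 1/(jωL) + jωC
Y = (0.0307 + j0.0221) S
|Y| = 0.0378 S → |Z| = 1/|Y| = 26.4 Ω, ∠Z = −∠Y = -35.8°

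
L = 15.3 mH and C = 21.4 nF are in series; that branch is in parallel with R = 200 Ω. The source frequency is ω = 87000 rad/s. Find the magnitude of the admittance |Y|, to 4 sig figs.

X_L = ωL = 1331 Ω
X_C = 1/(ωC) = 537.1 Ω
Branch 1: Z₁ = R = 200.0 Ω
Branch 2 (series LC): Z₂ = j(X_L − X_C) = j794.0 Ω
Parallel: Z = Z₁Z₂/(Z₁+Z₂), |Z| = 193.9 Ω, ∠Z = 14.14°
|Y| = 1/|Z| = 5.156 mS

5.156 mS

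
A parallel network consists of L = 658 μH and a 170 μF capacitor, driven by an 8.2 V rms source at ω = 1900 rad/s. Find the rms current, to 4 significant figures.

3.910 A

X_L = ωL = 1.250 Ω
X_C = 1/(ωC) = 3.096 Ω
Parallel: admittances add. Y = 1/(jωL) + jωC
Y = (0 − j0.4769) S
|Y| = 0.4769 S → |Z| = 1/|Y| = 2.097 Ω, ∠Z = −∠Y = 90.00°
I = V/|Z| = 8.2/2.097 = 3.910 A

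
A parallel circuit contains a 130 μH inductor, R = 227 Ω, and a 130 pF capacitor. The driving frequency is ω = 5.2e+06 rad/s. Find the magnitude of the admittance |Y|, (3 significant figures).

X_L = ωL = 676 Ω
X_C = 1/(ωC) = 1480 Ω
Parallel: admittances add. Y = 1/R + 1/(jωL) + jωC
Y = (0.00441 − j0.000803) S
|Y| = 0.00448 S → |Z| = 1/|Y| = 223 Ω, ∠Z = −∠Y = 10.3°

4.48 mS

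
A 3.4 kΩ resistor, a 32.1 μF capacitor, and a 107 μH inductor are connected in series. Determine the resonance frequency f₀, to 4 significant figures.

2.716 kHz

ω₀ = 1/√(LC) = 1/√(0.000107 × 3.21e-05) = 17060 rad/s
f₀ = ω₀/(2π) = 2.716 kHz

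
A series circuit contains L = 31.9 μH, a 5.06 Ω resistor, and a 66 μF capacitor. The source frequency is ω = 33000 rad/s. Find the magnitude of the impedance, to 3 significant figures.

X_L = ωL = 1.05 Ω
X_C = 1/(ωC) = 0.459 Ω
Net reactance X = X_L − X_C = 0.594 Ω
Z = 5.06 + j0.594 Ω
|Z| = √(5.06² + 0.594²) = 5.09 Ω

5.09 Ω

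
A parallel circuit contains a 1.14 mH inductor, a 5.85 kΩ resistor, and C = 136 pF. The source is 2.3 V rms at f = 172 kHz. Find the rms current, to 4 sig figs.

ω = 2πf = 1.081e+06 rad/s
X_L = ωL = 1232 Ω
X_C = 1/(ωC) = 6804 Ω
Parallel: admittances add. Y = 1/R + 1/(jωL) + jωC
Y = (0.0001709 − j0.0006647) S
|Y| = 0.0006863 S → |Z| = 1/|Y| = 1457 Ω, ∠Z = −∠Y = 75.58°
I = V/|Z| = 2.3/1457 = 1.579 mA

1.579 mA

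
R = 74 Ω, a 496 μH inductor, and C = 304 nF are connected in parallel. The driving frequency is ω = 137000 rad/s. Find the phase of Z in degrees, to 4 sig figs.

-63.35°

X_L = ωL = 67.95 Ω
X_C = 1/(ωC) = 24.01 Ω
Parallel: admittances add. Y = 1/R + 1/(jωL) + jωC
Y = (0.01351 + j0.02693) S
|Y| = 0.03013 S → |Z| = 1/|Y| = 33.19 Ω, ∠Z = −∠Y = -63.35°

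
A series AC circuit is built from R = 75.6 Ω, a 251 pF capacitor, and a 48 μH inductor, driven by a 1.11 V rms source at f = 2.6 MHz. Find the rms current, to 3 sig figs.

2.03 mA

ω = 2πf = 1.634e+07 rad/s
X_L = ωL = 784 Ω
X_C = 1/(ωC) = 244 Ω
Net reactance X = X_L − X_C = 540 Ω
Z = 75.6 + j540 Ω
|Z| = √(75.6² + 540²) = 546 Ω
I = V/|Z| = 1.11/546 = 2.03 mA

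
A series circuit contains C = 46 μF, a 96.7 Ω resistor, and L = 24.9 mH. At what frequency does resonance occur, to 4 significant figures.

ω₀ = 1/√(LC) = 1/√(0.0249 × 4.6e-05) = 934.4 rad/s
f₀ = ω₀/(2π) = 148.7 Hz

148.7 Hz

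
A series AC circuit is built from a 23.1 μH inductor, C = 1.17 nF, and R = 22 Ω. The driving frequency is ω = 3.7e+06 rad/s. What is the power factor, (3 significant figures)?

0.149

X_L = ωL = 85.5 Ω
X_C = 1/(ωC) = 231 Ω
Net reactance X = X_L − X_C = -146 Ω
Z = 22.0 − j146 Ω
|Z| = √(22.0² + 146²) = 147 Ω
∠Z = arctan(-146/22.0) = -81.4°
cos φ = cos(-81.4°) = 0.149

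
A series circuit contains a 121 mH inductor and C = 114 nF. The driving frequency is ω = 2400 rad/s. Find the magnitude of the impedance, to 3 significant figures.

X_L = ωL = 290 Ω
X_C = 1/(ωC) = 3650 Ω
Net reactance X = X_L − X_C = -3360 Ω
Z = − j3360 Ω
|Z| = √(0² + 3360²) = 3360 Ω

3360 Ω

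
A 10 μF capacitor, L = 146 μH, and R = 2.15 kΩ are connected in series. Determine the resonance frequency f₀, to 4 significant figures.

4.165 kHz

ω₀ = 1/√(LC) = 1/√(0.000146 × 1e-05) = 26170 rad/s
f₀ = ω₀/(2π) = 4.165 kHz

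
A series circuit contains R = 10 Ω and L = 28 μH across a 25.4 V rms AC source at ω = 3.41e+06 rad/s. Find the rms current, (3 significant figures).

X_L = ωL = 95.5 Ω
Z = 10.0 + j95.5 Ω
|Z| = √(10.0² + 95.5²) = 96.0 Ω
I = V/|Z| = 25.4/96.0 = 265 mA

265 mA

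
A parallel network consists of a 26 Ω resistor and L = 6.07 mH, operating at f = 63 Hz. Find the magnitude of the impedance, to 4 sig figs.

2.393 Ω

ω = 2πf = 395.8 rad/s
X_L = ωL = 2.403 Ω
Parallel: admittances add. Y = 1/R + 1/(jωL)
Y = (0.03846 − j0.4162) S
|Y| = 0.4180 S → |Z| = 1/|Y| = 2.393 Ω, ∠Z = −∠Y = 84.72°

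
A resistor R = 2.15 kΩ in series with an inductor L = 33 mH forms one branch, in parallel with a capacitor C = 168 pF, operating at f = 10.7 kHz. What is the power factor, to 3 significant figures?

0.714

ω = 2πf = 67230 rad/s
X_L = ωL = 2220 Ω
X_C = 1/(ωC) = 88500 Ω
Branch 1 (R+jX_L): Z₁ = 2150 + j2220 Ω, |Z₁| = 3090 Ω
Branch 2 (−jX_C): Z₂ = −j88500 Ω
Parallel: Z = Z₁Z₂/(Z₁+Z₂), |Z| = 3170 Ω, ∠Z = 44.5°
cos φ = cos(44.5°) = 0.714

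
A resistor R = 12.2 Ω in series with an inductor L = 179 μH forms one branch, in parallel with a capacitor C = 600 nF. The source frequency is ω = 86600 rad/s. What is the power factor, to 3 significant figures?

0.933

X_L = ωL = 15.5 Ω
X_C = 1/(ωC) = 19.2 Ω
Branch 1 (R+jX_L): Z₁ = 12.2 + j15.5 Ω, |Z₁| = 19.7 Ω
Branch 2 (−jX_C): Z₂ = −j19.2 Ω
Parallel: Z = Z₁Z₂/(Z₁+Z₂), |Z| = 29.7 Ω, ∠Z = -21.1°
cos φ = cos(-21.1°) = 0.933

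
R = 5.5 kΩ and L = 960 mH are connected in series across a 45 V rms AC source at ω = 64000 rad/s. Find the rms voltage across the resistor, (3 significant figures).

X_L = ωL = 61400 Ω
Z = 5500 + j61400 Ω
|Z| = √(5500² + 61400²) = 61700 Ω
I = V/|Z| = 730 μA
V_R = I·|Z_R| = 0.000730 × 5500 = 4.01 V

4.01 V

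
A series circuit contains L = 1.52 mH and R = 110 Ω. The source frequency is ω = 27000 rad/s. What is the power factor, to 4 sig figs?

X_L = ωL = 41.04 Ω
Z = 110.0 + j41.04 Ω
|Z| = √(110.0² + 41.04²) = 117.4 Ω
∠Z = arctan(41.04/110.0) = 20.46°
cos φ = cos(20.46°) = 0.9369

0.9369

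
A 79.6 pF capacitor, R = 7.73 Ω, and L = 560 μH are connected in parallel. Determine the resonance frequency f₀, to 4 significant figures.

ω₀ = 1/√(LC) = 1/√(0.00056 × 7.96e-11) = 4.736e+06 rad/s
f₀ = ω₀/(2π) = 753.8 kHz

753.8 kHz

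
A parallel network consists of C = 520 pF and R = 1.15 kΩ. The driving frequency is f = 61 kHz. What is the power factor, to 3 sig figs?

ω = 2πf = 383300 rad/s
X_C = 1/(ωC) = 5020 Ω
Parallel: admittances add. Y = 1/R + jωC
Y = (0.000870 + j0.000199) S
|Y| = 0.000892 S → |Z| = 1/|Y| = 1120 Ω, ∠Z = −∠Y = -12.9°
cos φ = cos(-12.9°) = 0.975

0.975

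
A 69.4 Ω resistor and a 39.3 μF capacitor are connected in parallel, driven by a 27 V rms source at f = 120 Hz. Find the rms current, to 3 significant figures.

ω = 2πf = 754.0 rad/s
X_C = 1/(ωC) = 33.7 Ω
Parallel: admittances add. Y = 1/R + jωC
Y = (0.0144 + j0.0296) S
|Y| = 0.0329 S → |Z| = 1/|Y| = 30.3 Ω, ∠Z = −∠Y = -64.1°
I = V/|Z| = 27/30.3 = 890 mA

890 mA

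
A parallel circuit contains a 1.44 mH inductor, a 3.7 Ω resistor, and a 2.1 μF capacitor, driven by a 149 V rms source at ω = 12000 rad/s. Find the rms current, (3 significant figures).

X_L = ωL = 17.3 Ω
X_C = 1/(ωC) = 39.7 Ω
Parallel: admittances add. Y = 1/R + 1/(jωL) + jωC
Y = (0.270 − j0.0327) S
|Y| = 0.272 S → |Z| = 1/|Y| = 3.67 Ω, ∠Z = −∠Y = 6.89°
I = V/|Z| = 149/3.67 = 40.6 A

40.6 A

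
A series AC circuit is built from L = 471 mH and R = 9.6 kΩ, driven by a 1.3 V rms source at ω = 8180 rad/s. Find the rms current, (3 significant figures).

X_L = ωL = 3850 Ω
Z = 9600 + j3850 Ω
|Z| = √(9600² + 3850²) = 10300 Ω
I = V/|Z| = 1.3/10300 = 126 μA

126 μA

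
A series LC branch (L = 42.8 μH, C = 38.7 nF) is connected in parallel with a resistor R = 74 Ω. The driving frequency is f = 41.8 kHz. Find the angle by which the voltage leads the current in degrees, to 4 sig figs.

ω = 2πf = 262600 rad/s
X_L = ωL = 11.24 Ω
X_C = 1/(ωC) = 98.39 Ω
Branch 1: Z₁ = R = 74.00 Ω
Branch 2 (series LC): Z₂ = j(X_L − X_C) = −j87.15 Ω
Parallel: Z = Z₁Z₂/(Z₁+Z₂), |Z| = 56.41 Ω, ∠Z = -40.34°

-40.34°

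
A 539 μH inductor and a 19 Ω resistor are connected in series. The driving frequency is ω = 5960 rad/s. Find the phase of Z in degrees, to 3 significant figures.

X_L = ωL = 3.21 Ω
Z = 19.0 + j3.21 Ω
|Z| = √(19.0² + 3.21²) = 19.3 Ω
∠Z = arctan(3.21/19.0) = 9.60°

9.60°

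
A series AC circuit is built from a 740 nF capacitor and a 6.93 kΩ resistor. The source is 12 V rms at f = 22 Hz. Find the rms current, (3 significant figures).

1.00 mA

ω = 2πf = 138.2 rad/s
X_C = 1/(ωC) = 9780 Ω
Z = 6930 − j9780 Ω
|Z| = √(6930² + 9780²) = 12000 Ω
I = V/|Z| = 12/12000 = 1.00 mA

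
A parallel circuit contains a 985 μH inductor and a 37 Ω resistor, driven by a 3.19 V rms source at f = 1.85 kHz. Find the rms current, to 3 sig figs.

ω = 2πf = 11620 rad/s
X_L = ωL = 11.4 Ω
Parallel: admittances add. Y = 1/R + 1/(jωL)
Y = (0.0270 − j0.0873) S
|Y| = 0.0914 S → |Z| = 1/|Y| = 10.9 Ω, ∠Z = −∠Y = 72.8°
I = V/|Z| = 3.19/10.9 = 292 mA

292 mA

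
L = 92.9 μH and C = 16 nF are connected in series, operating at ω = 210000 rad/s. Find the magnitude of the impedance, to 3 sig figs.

X_L = ωL = 19.5 Ω
X_C = 1/(ωC) = 298 Ω
Net reactance X = X_L − X_C = -278 Ω
Z = − j278 Ω
|Z| = √(0² + 278²) = 278 Ω

278 Ω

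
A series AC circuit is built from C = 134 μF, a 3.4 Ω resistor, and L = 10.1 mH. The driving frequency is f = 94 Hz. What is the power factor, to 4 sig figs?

ω = 2πf = 590.6 rad/s
X_L = ωL = 5.965 Ω
X_C = 1/(ωC) = 12.64 Ω
Net reactance X = X_L − X_C = -6.670 Ω
Z = 3.400 − j6.670 Ω
|Z| = √(3.400² + 6.670²) = 7.487 Ω
∠Z = arctan(-6.670/3.400) = -62.99°
cos φ = cos(-62.99°) = 0.4541

0.4541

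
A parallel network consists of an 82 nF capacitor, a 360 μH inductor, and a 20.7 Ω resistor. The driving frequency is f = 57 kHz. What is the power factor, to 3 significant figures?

0.913

ω = 2πf = 358100 rad/s
X_L = ωL = 129 Ω
X_C = 1/(ωC) = 34.1 Ω
Parallel: admittances add. Y = 1/R + 1/(jωL) + jωC
Y = (0.0483 + j0.0216) S
|Y| = 0.0529 S → |Z| = 1/|Y| = 18.9 Ω, ∠Z = −∠Y = -24.1°
cos φ = cos(-24.1°) = 0.913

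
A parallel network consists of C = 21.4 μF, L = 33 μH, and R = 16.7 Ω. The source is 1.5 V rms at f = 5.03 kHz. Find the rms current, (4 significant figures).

ω = 2πf = 31600 rad/s
X_L = ωL = 1.043 Ω
X_C = 1/(ωC) = 1.479 Ω
Parallel: admittances add. Y = 1/R + 1/(jωL) + jωC
Y = (0.05988 − j0.2825) S
|Y| = 0.2888 S → |Z| = 1/|Y| = 3.463 Ω, ∠Z = −∠Y = 78.03°
I = V/|Z| = 1.5/3.463 = 433.1 mA

433.1 mA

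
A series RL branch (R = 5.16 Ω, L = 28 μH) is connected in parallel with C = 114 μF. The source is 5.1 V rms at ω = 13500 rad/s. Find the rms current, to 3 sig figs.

7.84 A

X_L = ωL = 0.378 Ω
X_C = 1/(ωC) = 0.650 Ω
Branch 1 (R+jX_L): Z₁ = 5.16 + j0.378 Ω, |Z₁| = 5.17 Ω
Branch 2 (−jX_C): Z₂ = −j0.650 Ω
Parallel: Z = Z₁Z₂/(Z₁+Z₂), |Z| = 0.651 Ω, ∠Z = -82.8°
I = V/|Z| = 5.1/0.651 = 7.84 A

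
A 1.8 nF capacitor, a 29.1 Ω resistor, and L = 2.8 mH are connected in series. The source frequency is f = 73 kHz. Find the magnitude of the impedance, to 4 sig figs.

ω = 2πf = 458700 rad/s
X_L = ωL = 1284 Ω
X_C = 1/(ωC) = 1211 Ω
Net reactance X = X_L − X_C = 73.06 Ω
Z = 29.10 + j73.06 Ω
|Z| = √(29.10² + 73.06²) = 78.64 Ω

78.64 Ω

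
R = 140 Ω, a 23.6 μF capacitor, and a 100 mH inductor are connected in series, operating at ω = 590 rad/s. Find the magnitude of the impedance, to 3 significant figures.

141 Ω

X_L = ωL = 59.0 Ω
X_C = 1/(ωC) = 71.8 Ω
Net reactance X = X_L − X_C = -12.8 Ω
Z = 140 − j12.8 Ω
|Z| = √(140² + 12.8²) = 141 Ω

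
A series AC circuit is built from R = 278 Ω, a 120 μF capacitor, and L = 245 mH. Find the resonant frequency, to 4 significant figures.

29.35 Hz

ω₀ = 1/√(LC) = 1/√(0.245 × 0.00012) = 184.4 rad/s
f₀ = ω₀/(2π) = 29.35 Hz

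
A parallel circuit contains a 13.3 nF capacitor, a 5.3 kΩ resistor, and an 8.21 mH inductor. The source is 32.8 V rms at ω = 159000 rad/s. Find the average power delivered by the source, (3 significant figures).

203 mW

X_L = ωL = 1310 Ω
X_C = 1/(ωC) = 473 Ω
Parallel: admittances add. Y = 1/R + 1/(jωL) + jωC
Y = (0.000189 + j0.00135) S
|Y| = 0.00136 S → |Z| = 1/|Y| = 734 Ω, ∠Z = −∠Y = -82.0°
I = V/|Z| = 44.7 mA
P = VI cos φ = 32.8 × 0.0447 × cos(-82.0°) = 203 mW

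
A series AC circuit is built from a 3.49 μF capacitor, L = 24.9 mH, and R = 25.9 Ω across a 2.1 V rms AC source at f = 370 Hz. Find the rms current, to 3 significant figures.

29.9 mA

ω = 2πf = 2325 rad/s
X_L = ωL = 57.9 Ω
X_C = 1/(ωC) = 123 Ω
Net reactance X = X_L − X_C = -65.4 Ω
Z = 25.9 − j65.4 Ω
|Z| = √(25.9² + 65.4²) = 70.3 Ω
I = V/|Z| = 2.1/70.3 = 29.9 mA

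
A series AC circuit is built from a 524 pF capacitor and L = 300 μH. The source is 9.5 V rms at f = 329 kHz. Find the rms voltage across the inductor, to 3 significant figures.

ω = 2πf = 2.067e+06 rad/s
X_L = ωL = 620 Ω
X_C = 1/(ωC) = 923 Ω
Net reactance X = X_L − X_C = -303 Ω
Z = − j303 Ω
|Z| = √(0² + 303²) = 303 Ω
I = V/|Z| = 31.3 mA
V_L = I·|Z_L| = 0.0313 × 620 = 19.4 V

19.4 V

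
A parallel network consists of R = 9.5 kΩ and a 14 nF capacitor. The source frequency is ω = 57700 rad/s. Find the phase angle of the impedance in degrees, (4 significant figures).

-82.58°

X_C = 1/(ωC) = 1238 Ω
Parallel: admittances add. Y = 1/R + jωC
Y = (0.0001053 + j0.0008078) S
|Y| = 0.0008146 S → |Z| = 1/|Y| = 1228 Ω, ∠Z = −∠Y = -82.58°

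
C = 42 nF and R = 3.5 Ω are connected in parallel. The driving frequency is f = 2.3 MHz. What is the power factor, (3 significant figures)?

0.426

ω = 2πf = 1.445e+07 rad/s
X_C = 1/(ωC) = 1.65 Ω
Parallel: admittances add. Y = 1/R + jωC
Y = (0.286 + j0.607) S
|Y| = 0.671 S → |Z| = 1/|Y| = 1.49 Ω, ∠Z = −∠Y = -64.8°
cos φ = cos(-64.8°) = 0.426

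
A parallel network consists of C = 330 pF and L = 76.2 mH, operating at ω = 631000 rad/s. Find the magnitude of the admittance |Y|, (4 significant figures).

187.4 μS

X_L = ωL = 48080 Ω
X_C = 1/(ωC) = 4802 Ω
Parallel: admittances add. Y = 1/(jωL) + jωC
Y = (0 + j0.0001874) S
|Y| = 0.0001874 S → |Z| = 1/|Y| = 5335 Ω, ∠Z = −∠Y = -90.00°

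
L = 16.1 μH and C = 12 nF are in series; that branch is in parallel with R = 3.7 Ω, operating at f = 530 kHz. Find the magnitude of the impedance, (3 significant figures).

3.67 Ω

ω = 2πf = 3.33e+06 rad/s
X_L = ωL = 53.6 Ω
X_C = 1/(ωC) = 25.0 Ω
Branch 1: Z₁ = R = 3.70 Ω
Branch 2 (series LC): Z₂ = j(X_L − X_C) = j28.6 Ω
Parallel: Z = Z₁Z₂/(Z₁+Z₂), |Z| = 3.67 Ω, ∠Z = 7.37°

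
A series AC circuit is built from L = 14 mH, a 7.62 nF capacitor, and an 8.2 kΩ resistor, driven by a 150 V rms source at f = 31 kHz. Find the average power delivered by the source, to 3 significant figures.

ω = 2πf = 194800 rad/s
X_L = ωL = 2730 Ω
X_C = 1/(ωC) = 674 Ω
Net reactance X = X_L − X_C = 2050 Ω
Z = 8200 + j2050 Ω
|Z| = √(8200² + 2050²) = 8450 Ω
∠Z = arctan(2050/8200) = 14.1°
I = V/|Z| = 17.7 mA
P = VI cos φ = 150 × 0.0177 × cos(14.1°) = 2.58 W

2.58 W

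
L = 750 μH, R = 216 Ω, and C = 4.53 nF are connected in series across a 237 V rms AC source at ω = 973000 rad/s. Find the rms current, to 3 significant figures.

433 mA

X_L = ωL = 730 Ω
X_C = 1/(ωC) = 227 Ω
Net reactance X = X_L − X_C = 503 Ω
Z = 216 + j503 Ω
|Z| = √(216² + 503²) = 547 Ω
I = V/|Z| = 237/547 = 433 mA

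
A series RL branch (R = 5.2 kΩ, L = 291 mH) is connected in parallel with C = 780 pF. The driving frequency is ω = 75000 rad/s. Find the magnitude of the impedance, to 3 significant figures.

X_L = ωL = 21800 Ω
X_C = 1/(ωC) = 17100 Ω
Branch 1 (R+jX_L): Z₁ = 5200 + j21800 Ω, |Z₁| = 22400 Ω
Branch 2 (−jX_C): Z₂ = −j17100 Ω
Parallel: Z = Z₁Z₂/(Z₁+Z₂), |Z| = 54600 Ω, ∠Z = -55.7°

54600 Ω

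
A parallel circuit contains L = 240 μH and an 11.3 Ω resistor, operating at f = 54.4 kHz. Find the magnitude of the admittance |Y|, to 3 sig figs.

89.3 mS

ω = 2πf = 341800 rad/s
X_L = ωL = 82.0 Ω
Parallel: admittances add. Y = 1/R + 1/(jωL)
Y = (0.0885 − j0.0122) S
|Y| = 0.0893 S → |Z| = 1/|Y| = 11.2 Ω, ∠Z = −∠Y = 7.84°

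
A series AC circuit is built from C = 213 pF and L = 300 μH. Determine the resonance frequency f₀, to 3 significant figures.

630 kHz

ω₀ = 1/√(LC) = 1/√(0.0003 × 2.13e-10) = 3.956e+06 rad/s
f₀ = ω₀/(2π) = 630 kHz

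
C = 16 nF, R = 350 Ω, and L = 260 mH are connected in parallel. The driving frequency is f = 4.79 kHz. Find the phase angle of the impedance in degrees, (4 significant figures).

-7.058°

ω = 2πf = 30100 rad/s
X_L = ωL = 7825 Ω
X_C = 1/(ωC) = 2077 Ω
Parallel: admittances add. Y = 1/R + 1/(jωL) + jωC
Y = (0.002857 + j0.0003537) S
|Y| = 0.002879 S → |Z| = 1/|Y| = 347.3 Ω, ∠Z = −∠Y = -7.058°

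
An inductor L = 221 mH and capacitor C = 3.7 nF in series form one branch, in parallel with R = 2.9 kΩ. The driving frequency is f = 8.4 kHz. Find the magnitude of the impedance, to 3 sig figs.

ω = 2πf = 52780 rad/s
X_L = ωL = 11700 Ω
X_C = 1/(ωC) = 5120 Ω
Branch 1: Z₁ = R = 2900 Ω
Branch 2 (series LC): Z₂ = j(X_L − X_C) = j6540 Ω
Parallel: Z = Z₁Z₂/(Z₁+Z₂), |Z| = 2650 Ω, ∠Z = 23.9°

2650 Ω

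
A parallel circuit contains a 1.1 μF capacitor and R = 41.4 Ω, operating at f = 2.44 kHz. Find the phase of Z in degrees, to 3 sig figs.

ω = 2πf = 15330 rad/s
X_C = 1/(ωC) = 59.3 Ω
Parallel: admittances add. Y = 1/R + jωC
Y = (0.0242 + j0.0169) S
|Y| = 0.0295 S → |Z| = 1/|Y| = 33.9 Ω, ∠Z = −∠Y = -34.9°

-34.9°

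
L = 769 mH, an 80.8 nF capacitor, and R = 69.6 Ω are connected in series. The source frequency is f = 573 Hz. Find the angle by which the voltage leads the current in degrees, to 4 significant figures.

-84.06°

ω = 2πf = 3600 rad/s
X_L = ωL = 2769 Ω
X_C = 1/(ωC) = 3438 Ω
Net reactance X = X_L − X_C = -669.0 Ω
Z = 69.60 − j669.0 Ω
|Z| = √(69.60² + 669.0²) = 672.6 Ω
∠Z = arctan(-669.0/69.60) = -84.06°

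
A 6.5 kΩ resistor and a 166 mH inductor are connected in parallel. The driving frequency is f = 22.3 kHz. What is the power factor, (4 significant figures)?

ω = 2πf = 140100 rad/s
X_L = ωL = 23260 Ω
Parallel: admittances add. Y = 1/R + 1/(jωL)
Y = (0.0001538 − j4.299e-05) S
|Y| = 0.0001597 S → |Z| = 1/|Y| = 6260 Ω, ∠Z = −∠Y = 15.61°
cos φ = cos(15.61°) = 0.9631

0.9631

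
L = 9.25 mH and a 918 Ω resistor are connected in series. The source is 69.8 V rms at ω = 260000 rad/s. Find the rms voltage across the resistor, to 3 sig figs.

X_L = ωL = 2400 Ω
Z = 918 + j2400 Ω
|Z| = √(918² + 2400²) = 2570 Ω
I = V/|Z| = 27.1 mA
V_R = I·|Z_R| = 0.0271 × 918 = 24.9 V

24.9 V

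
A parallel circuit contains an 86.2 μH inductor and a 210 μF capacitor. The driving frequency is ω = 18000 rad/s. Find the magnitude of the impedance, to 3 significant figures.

0.319 Ω

X_L = ωL = 1.55 Ω
X_C = 1/(ωC) = 0.265 Ω
Parallel: admittances add. Y = 1/(jωL) + jωC
Y = (0 + j3.14) S
|Y| = 3.14 S → |Z| = 1/|Y| = 0.319 Ω, ∠Z = −∠Y = -90.0°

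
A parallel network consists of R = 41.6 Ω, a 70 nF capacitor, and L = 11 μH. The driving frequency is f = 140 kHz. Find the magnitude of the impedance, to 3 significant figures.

20.7 Ω

ω = 2πf = 879600 rad/s
X_L = ωL = 9.68 Ω
X_C = 1/(ωC) = 16.2 Ω
Parallel: admittances add. Y = 1/R + 1/(jωL) + jωC
Y = (0.0240 − j0.0418) S
|Y| = 0.0482 S → |Z| = 1/|Y| = 20.7 Ω, ∠Z = −∠Y = 60.1°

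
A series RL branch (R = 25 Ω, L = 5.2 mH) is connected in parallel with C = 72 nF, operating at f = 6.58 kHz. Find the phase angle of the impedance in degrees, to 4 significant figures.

ω = 2πf = 41340 rad/s
X_L = ωL = 215.0 Ω
X_C = 1/(ωC) = 335.9 Ω
Branch 1 (R+jX_L): Z₁ = 25.00 + j215.0 Ω, |Z₁| = 216.4 Ω
Branch 2 (−jX_C): Z₂ = −j335.9 Ω
Parallel: Z = Z₁Z₂/(Z₁+Z₂), |Z| = 588.7 Ω, ∠Z = 71.69°

71.69°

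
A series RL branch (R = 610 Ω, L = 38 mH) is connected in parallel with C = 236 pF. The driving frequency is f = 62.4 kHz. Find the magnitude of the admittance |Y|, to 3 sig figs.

25.7 μS

ω = 2πf = 392100 rad/s
X_L = ωL = 14900 Ω
X_C = 1/(ωC) = 10800 Ω
Branch 1 (R+jX_L): Z₁ = 610 + j14900 Ω, |Z₁| = 14900 Ω
Branch 2 (−jX_C): Z₂ = −j10800 Ω
Parallel: Z = Z₁Z₂/(Z₁+Z₂), |Z| = 39000 Ω, ∠Z = -83.9°
|Y| = 1/|Z| = 25.7 μS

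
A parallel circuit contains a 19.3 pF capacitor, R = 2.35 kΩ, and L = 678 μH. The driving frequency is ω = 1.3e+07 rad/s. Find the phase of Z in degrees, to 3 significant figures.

X_L = ωL = 8810 Ω
X_C = 1/(ωC) = 3990 Ω
Parallel: admittances add. Y = 1/R + 1/(jωL) + jωC
Y = (0.000426 + j0.000137) S
|Y| = 0.000447 S → |Z| = 1/|Y| = 2240 Ω, ∠Z = −∠Y = -17.9°

-17.9°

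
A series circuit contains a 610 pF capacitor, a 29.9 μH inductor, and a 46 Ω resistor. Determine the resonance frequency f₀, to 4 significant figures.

1.178 MHz

ω₀ = 1/√(LC) = 1/√(2.99e-05 × 6.1e-10) = 7.405e+06 rad/s
f₀ = ω₀/(2π) = 1.178 MHz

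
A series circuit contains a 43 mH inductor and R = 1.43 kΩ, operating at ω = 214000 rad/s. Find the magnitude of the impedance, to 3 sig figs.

X_L = ωL = 9200 Ω
Z = 1430 + j9200 Ω
|Z| = √(1430² + 9200²) = 9310 Ω

9310 Ω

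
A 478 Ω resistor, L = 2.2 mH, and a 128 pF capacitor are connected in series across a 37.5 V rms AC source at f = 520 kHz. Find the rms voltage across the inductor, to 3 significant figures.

ω = 2πf = 3.267e+06 rad/s
X_L = ωL = 7190 Ω
X_C = 1/(ωC) = 2390 Ω
Net reactance X = X_L − X_C = 4800 Ω
Z = 478 + j4800 Ω
|Z| = √(478² + 4800²) = 4820 Ω
I = V/|Z| = 7.78 mA
V_L = I·|Z_L| = 0.00778 × 7190 = 55.9 V

55.9 V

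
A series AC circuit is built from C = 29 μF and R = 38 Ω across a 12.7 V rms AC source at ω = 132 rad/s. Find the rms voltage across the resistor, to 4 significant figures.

1.828 V

X_C = 1/(ωC) = 261.2 Ω
Z = 38.00 − j261.2 Ω
|Z| = √(38.00² + 261.2²) = 264.0 Ω
I = V/|Z| = 48.11 mA
V_R = I·|Z_R| = 0.04811 × 38.00 = 1.828 V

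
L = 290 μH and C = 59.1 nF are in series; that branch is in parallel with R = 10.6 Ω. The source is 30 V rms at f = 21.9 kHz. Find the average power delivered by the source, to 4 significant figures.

84.91 W

ω = 2πf = 137600 rad/s
X_L = ωL = 39.90 Ω
X_C = 1/(ωC) = 123.0 Ω
Branch 1: Z₁ = R = 10.60 Ω
Branch 2 (series LC): Z₂ = j(X_L − X_C) = −j83.06 Ω
Parallel: Z = Z₁Z₂/(Z₁+Z₂), |Z| = 10.51 Ω, ∠Z = -7.272°
I = V/|Z| = 2.853 A
P = VI cos φ = 30 × 2.853 × cos(-7.272°) = 84.91 W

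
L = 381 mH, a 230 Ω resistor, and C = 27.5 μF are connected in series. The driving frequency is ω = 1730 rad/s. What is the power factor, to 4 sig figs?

X_L = ωL = 659.1 Ω
X_C = 1/(ωC) = 21.02 Ω
Net reactance X = X_L − X_C = 638.1 Ω
Z = 230.0 + j638.1 Ω
|Z| = √(230.0² + 638.1²) = 678.3 Ω
∠Z = arctan(638.1/230.0) = 70.18°
cos φ = cos(70.18°) = 0.3391

0.3391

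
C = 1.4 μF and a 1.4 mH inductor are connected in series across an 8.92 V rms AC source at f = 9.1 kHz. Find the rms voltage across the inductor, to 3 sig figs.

10.6 V

ω = 2πf = 57180 rad/s
X_L = ωL = 80.0 Ω
X_C = 1/(ωC) = 12.5 Ω
Net reactance X = X_L − X_C = 67.6 Ω
Z = j67.6 Ω
|Z| = √(0² + 67.6²) = 67.6 Ω
I = V/|Z| = 132 mA
V_L = I·|Z_L| = 0.132 × 80.0 = 10.6 V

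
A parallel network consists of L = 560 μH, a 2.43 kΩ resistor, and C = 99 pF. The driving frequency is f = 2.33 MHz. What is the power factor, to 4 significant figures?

ω = 2πf = 1.464e+07 rad/s
X_L = ωL = 8198 Ω
X_C = 1/(ωC) = 690.0 Ω
Parallel: admittances add. Y = 1/R + 1/(jωL) + jωC
Y = (0.0004115 + j0.001327) S
|Y| = 0.001390 S → |Z| = 1/|Y| = 719.6 Ω, ∠Z = −∠Y = -72.78°
cos φ = cos(-72.78°) = 0.2961

0.2961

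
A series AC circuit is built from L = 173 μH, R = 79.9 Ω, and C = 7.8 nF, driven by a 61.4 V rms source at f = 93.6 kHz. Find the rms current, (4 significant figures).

ω = 2πf = 588100 rad/s
X_L = ωL = 101.7 Ω
X_C = 1/(ωC) = 218.0 Ω
Net reactance X = X_L − X_C = -116.3 Ω
Z = 79.90 − j116.3 Ω
|Z| = √(79.90² + 116.3²) = 141.1 Ω
I = V/|Z| = 61.4/141.1 = 435.3 mA

435.3 mA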